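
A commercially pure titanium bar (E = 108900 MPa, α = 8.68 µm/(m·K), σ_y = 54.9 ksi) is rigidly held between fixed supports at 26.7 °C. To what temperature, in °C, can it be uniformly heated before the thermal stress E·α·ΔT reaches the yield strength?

E = 108900 MPa = 108.9 GPa.
σ_y = 54.9 ksi = 378.5 MPa.
E·α·ΔT = 378.5 MPa ⇒ ΔT = 378.5 / (108.9×10³ × 8.68×10⁻⁶) = 400.4 K.
T = 26.7 + 400.4 = 427.1 °C.

427 °C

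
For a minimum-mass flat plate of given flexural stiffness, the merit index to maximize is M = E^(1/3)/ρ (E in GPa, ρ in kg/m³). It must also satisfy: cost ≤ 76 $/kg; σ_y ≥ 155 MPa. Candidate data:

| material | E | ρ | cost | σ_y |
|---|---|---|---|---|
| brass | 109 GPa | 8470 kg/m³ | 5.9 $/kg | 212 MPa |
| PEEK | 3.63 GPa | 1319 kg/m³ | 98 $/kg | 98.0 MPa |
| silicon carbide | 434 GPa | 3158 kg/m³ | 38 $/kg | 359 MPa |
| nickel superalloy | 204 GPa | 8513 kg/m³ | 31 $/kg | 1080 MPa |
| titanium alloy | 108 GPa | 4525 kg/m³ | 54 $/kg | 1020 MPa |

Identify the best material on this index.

Screen on constraints: cost ≤ 76 $/kg; σ_y ≥ 155 MPa. Survivors: brass, silicon carbide, nickel superalloy, titanium alloy.
Computing M directly (units already consistent):
  silicon carbide: M = 2.40×10⁻³
  titanium alloy: M = 1.05×10⁻³
  nickel superalloy: M = 0.692×10⁻³
  brass: M = 0.564×10⁻³
Silicon carbide ranks first.

silicon carbide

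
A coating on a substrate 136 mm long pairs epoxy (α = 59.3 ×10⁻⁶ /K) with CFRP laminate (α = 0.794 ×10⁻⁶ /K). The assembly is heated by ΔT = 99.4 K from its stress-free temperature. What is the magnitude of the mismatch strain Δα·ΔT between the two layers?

5.82×10⁻³

Δα = |59.3 − 0.794|×10⁻⁶/K = 58.5×10⁻⁶/K.
Mismatch strain = Δα·ΔT = 58.5×10⁻⁶ × 99.4 = 5.82×10⁻³.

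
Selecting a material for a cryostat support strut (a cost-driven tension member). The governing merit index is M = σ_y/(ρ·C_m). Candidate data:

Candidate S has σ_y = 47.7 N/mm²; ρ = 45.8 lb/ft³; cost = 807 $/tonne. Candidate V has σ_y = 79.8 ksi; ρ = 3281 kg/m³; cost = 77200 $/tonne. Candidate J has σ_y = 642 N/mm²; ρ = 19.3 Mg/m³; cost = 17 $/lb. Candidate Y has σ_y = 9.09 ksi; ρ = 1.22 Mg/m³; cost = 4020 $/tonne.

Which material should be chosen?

candidate S

Putting every candidate on a common basis:
  candidate S: σ_y = 47.70 MPa, ρ = 733.6 kg/m³, cost = 0.8070 $/kg
  candidate V: σ_y = 550.2 MPa, ρ = 3281 kg/m³, cost = 77.20 $/kg
  candidate J: σ_y = 642.0 MPa, ρ = 19300 kg/m³, cost = 37.48 $/kg
  candidate Y: σ_y = 62.67 MPa, ρ = 1220 kg/m³, cost = 4.020 $/kg
  candidate S: M = 80.6 kN·m per $
  candidate Y: M = 12.8 kN·m per $
  candidate V: M = 2.17 kN·m per $
  candidate J: M = 0.888 kN·m per $
The maximum is for candidate S.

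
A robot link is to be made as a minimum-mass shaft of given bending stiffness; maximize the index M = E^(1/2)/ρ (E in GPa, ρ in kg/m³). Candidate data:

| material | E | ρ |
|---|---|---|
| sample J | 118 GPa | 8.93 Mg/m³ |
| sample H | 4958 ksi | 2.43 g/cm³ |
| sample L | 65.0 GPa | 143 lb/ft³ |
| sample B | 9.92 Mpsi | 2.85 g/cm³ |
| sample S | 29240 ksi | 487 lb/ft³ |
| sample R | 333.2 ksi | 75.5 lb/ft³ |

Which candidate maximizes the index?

sample L

Normalizing units and computing the index:
  sample J: E = 118.0 GPa, ρ = 8930 kg/m³
  sample H: E = 34.18 GPa, ρ = 2430 kg/m³
  sample L: E = 65.00 GPa, ρ = 2291 kg/m³
  sample B: E = 68.40 GPa, ρ = 2850 kg/m³
  sample S: E = 201.6 GPa, ρ = 7801 kg/m³
  sample R: E = 2.297 GPa, ρ = 1209 kg/m³
  sample L: M = 3.52×10⁻³
  sample B: M = 2.90×10⁻³
  sample H: M = 2.41×10⁻³
  sample S: M = 1.82×10⁻³
  sample R: M = 1.25×10⁻³
  sample J: M = 1.22×10⁻³
Highest index: sample L.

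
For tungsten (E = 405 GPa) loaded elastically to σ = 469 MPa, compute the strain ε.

ε = σ/E = 469 / 405000 = 1.16×10⁻³.

1.16×10⁻³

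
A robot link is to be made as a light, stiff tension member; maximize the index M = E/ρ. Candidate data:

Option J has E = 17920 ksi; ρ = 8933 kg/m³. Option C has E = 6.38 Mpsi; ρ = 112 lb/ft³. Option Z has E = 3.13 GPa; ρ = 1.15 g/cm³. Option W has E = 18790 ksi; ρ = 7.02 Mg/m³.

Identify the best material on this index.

After converting to SI:
  option J: E = 123.6 GPa, ρ = 8933 kg/m³
  option C: E = 43.99 GPa, ρ = 1794 kg/m³
  option Z: E = 3.130 GPa, ρ = 1150 kg/m³
  option W: E = 129.6 GPa, ρ = 7020 kg/m³
  option C: M = 24.5 MN·m/kg
  option W: M = 18.5 MN·m/kg
  option J: M = 13.8 MN·m/kg
  option Z: M = 2.72 MN·m/kg
Option C has the largest M.

option C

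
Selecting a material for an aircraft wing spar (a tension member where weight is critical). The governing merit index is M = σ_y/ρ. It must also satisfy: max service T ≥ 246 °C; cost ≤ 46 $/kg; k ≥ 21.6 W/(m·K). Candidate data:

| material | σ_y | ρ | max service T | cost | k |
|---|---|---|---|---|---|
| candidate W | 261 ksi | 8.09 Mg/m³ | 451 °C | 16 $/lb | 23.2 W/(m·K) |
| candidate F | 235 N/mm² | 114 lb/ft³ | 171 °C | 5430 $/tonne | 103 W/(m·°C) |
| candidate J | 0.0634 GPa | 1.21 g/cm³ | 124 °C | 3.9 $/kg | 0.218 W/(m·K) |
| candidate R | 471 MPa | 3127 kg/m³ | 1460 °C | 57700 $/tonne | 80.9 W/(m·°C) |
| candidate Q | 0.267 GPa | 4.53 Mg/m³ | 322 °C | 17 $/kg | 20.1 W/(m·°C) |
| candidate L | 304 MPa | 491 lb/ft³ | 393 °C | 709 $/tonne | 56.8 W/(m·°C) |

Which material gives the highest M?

Screen on constraints: max service T ≥ 246 °C; cost ≤ 46 $/kg; k ≥ 21.6 W/(m·K). Survivors: candidate W, candidate L.
Convert each candidate to consistent units, then evaluate M:
  candidate W: σ_y = 1800 MPa, ρ = 8090 kg/m³
  candidate L: σ_y = 304.0 MPa, ρ = 7865 kg/m³
  candidate W: M = 222 kN·m/kg
  candidate L: M = 38.7 kN·m/kg
Candidate W ranks first.

candidate W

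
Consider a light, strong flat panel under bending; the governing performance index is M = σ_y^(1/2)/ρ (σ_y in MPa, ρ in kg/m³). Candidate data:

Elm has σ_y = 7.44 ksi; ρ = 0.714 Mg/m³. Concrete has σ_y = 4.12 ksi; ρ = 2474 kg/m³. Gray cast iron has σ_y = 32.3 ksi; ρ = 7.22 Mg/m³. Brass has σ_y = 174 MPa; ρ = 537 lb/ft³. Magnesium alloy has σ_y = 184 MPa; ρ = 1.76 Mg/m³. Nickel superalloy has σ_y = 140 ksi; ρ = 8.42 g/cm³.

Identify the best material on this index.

In SI units:
  elm: σ_y = 51.30 MPa, ρ = 714.0 kg/m³
  concrete: σ_y = 28.41 MPa, ρ = 2474 kg/m³
  gray cast iron: σ_y = 222.7 MPa, ρ = 7220 kg/m³
  brass: σ_y = 174.0 MPa, ρ = 8602 kg/m³
  magnesium alloy: σ_y = 184.0 MPa, ρ = 1760 kg/m³
  nickel superalloy: σ_y = 965.3 MPa, ρ = 8420 kg/m³
  elm: M = 10.0×10⁻³
  magnesium alloy: M = 7.71×10⁻³
  nickel superalloy: M = 3.69×10⁻³
  concrete: M = 2.15×10⁻³
  gray cast iron: M = 2.07×10⁻³
  brass: M = 1.53×10⁻³
The maximum is for elm.

elm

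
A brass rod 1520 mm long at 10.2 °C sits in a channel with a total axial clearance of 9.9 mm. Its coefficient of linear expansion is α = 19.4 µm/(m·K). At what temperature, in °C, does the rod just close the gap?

α·L₀·ΔT = 9.9 mm ⇒ ΔT = 9.9 / (19.4×10⁻⁶ × 1520.0) = 335.7 K.
T = 10.2 + 335.7 = 345.9 °C.

346 °C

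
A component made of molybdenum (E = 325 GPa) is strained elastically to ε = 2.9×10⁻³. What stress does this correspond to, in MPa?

σ = E·ε = 325000 MPa × 2.9×10⁻³ = 942 MPa.

942 MPa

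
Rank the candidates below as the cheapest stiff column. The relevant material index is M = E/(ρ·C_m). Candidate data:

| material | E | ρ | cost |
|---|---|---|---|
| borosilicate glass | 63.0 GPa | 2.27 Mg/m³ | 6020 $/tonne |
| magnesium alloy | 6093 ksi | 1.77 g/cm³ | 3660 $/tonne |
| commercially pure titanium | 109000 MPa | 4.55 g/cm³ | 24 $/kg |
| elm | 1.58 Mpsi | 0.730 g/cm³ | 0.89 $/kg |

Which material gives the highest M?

elm

Convert each candidate to consistent units, then evaluate M:
  borosilicate glass: E = 63.00 GPa, ρ = 2270 kg/m³, cost = 6.020 $/kg
  magnesium alloy: E = 42.01 GPa, ρ = 1770 kg/m³, cost = 3.660 $/kg
  commercially pure titanium: E = 109.0 GPa, ρ = 4550 kg/m³, cost = 24.00 $/kg
  elm: E = 10.89 GPa, ρ = 730.0 kg/m³, cost = 0.8900 $/kg
  elm: M = 16.8 MN·m per $
  magnesium alloy: M = 6.48 MN·m per $
  borosilicate glass: M = 4.61 MN·m per $
  commercially pure titanium: M = 0.998 MN·m per $
Elm ranks first.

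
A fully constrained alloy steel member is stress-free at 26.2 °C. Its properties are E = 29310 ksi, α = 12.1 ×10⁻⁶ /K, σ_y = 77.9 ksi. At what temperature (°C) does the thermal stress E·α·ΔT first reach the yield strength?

246 °C

E = 29310 ksi = 202.1 GPa.
σ_y = 77.9 ksi = 537.1 MPa.
E·α·ΔT = 537.1 MPa ⇒ ΔT = 537.1 / (202.1×10³ × 12.1×10⁻⁶) = 219.7 K.
T = 26.2 + 219.7 = 245.9 °C.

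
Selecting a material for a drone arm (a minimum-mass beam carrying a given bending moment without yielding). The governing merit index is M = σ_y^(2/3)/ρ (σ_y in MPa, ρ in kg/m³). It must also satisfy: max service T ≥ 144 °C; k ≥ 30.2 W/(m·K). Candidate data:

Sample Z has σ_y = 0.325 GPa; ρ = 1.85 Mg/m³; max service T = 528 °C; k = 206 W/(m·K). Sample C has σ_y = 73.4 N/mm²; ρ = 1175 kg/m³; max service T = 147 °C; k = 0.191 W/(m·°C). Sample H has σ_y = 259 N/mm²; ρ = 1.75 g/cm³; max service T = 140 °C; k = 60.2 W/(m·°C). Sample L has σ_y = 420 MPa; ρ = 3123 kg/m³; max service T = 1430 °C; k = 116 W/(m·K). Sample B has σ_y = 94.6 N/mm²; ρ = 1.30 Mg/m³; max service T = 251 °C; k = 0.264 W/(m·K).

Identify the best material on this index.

Screen on constraints: max service T ≥ 144 °C; k ≥ 30.2 W/(m·K). Survivors: sample Z, sample L.
Putting every candidate on a common basis:
  sample Z: σ_y = 325.0 MPa, ρ = 1850 kg/m³
  sample L: σ_y = 420.0 MPa, ρ = 3123 kg/m³
  sample Z: M = 25.6×10⁻³
  sample L: M = 18.0×10⁻³
The maximum is for sample Z.

sample Z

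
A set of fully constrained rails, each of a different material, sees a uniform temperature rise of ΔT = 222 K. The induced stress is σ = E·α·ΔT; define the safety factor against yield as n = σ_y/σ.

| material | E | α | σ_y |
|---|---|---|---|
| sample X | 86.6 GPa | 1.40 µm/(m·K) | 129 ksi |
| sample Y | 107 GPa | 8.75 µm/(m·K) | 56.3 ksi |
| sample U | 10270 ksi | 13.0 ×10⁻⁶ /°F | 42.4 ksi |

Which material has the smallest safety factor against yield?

With everything in SI (GPa, ×10⁻⁶/K, MPa):
  sample X: E = 86.60, α = 1.40, σ_y = 889.4 → σ = 26.9 MPa, n = 33.0
  sample Y: E = 107.0, α = 8.75, σ_y = 388.2 → σ = 208 MPa, n = 1.87
  sample U: E = 70.81, α = 23.4, σ_y = 292.3 → σ = 368 MPa, n = 0.795
Smallest n: sample U with n = 0.795.

sample U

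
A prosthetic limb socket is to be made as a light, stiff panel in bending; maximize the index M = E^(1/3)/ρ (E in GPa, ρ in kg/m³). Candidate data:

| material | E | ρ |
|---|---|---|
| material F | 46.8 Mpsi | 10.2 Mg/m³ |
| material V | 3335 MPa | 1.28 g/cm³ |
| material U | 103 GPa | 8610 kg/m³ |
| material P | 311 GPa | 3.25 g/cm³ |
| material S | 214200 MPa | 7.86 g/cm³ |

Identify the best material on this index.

material P

Putting every candidate on a common basis:
  material F: E = 322.7 GPa, ρ = 10200 kg/m³
  material V: E = 3.335 GPa, ρ = 1280 kg/m³
  material U: E = 103.0 GPa, ρ = 8610 kg/m³
  material P: E = 311.0 GPa, ρ = 3250 kg/m³
  material S: E = 214.2 GPa, ρ = 7860 kg/m³
  material P: M = 2.08×10⁻³
  material V: M = 1.17×10⁻³
  material S: M = 0.761×10⁻³
  material F: M = 0.672×10⁻³
  material U: M = 0.544×10⁻³
The maximum is for material P.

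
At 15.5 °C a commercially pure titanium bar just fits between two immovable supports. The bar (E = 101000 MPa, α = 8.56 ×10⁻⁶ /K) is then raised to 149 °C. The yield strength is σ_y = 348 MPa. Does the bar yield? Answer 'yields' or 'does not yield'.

E = 101000 MPa = 101.0 GPa.
ΔT = 133.5 K. Constrained thermal stress σ = E·α·ΔT = 101.0×10³ MPa × 8.56×10⁻⁶ × 133.5 = 115 MPa (compressive).
Compare to σ_y = 348 MPa: σ < σ_y, so it does not yield.

does not yield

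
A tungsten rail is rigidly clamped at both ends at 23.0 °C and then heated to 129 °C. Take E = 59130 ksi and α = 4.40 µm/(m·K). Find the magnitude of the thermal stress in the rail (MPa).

E = 59130 ksi = 407.7 GPa.
ΔT = 106.0 K. Constrained thermal stress σ = E·α·ΔT = 407.7×10³ MPa × 4.40×10⁻⁶ × 106.0 = 190 MPa (compressive).

190 MPa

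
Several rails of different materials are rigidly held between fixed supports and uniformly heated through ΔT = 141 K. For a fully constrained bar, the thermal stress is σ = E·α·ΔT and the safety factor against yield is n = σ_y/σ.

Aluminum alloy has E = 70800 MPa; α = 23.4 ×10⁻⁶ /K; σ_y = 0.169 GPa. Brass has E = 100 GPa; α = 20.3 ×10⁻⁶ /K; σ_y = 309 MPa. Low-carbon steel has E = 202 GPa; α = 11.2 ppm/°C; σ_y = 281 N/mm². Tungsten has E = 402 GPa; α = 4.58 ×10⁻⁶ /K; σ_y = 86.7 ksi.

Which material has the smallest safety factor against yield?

Per material, after unit conversion:
  aluminum alloy: E = 70.80, α = 23.4, σ_y = 169.0 → σ = 234 MPa, n = 0.723
  brass: E = 100.0, α = 20.3, σ_y = 309.0 → σ = 286 MPa, n = 1.08
  low-carbon steel: E = 202.0, α = 11.2, σ_y = 281.0 → σ = 319 MPa, n = 0.881
  tungsten: E = 402.0, α = 4.58, σ_y = 597.8 → σ = 260 MPa, n = 2.30
Smallest n: aluminum alloy with n = 0.723.

aluminum alloy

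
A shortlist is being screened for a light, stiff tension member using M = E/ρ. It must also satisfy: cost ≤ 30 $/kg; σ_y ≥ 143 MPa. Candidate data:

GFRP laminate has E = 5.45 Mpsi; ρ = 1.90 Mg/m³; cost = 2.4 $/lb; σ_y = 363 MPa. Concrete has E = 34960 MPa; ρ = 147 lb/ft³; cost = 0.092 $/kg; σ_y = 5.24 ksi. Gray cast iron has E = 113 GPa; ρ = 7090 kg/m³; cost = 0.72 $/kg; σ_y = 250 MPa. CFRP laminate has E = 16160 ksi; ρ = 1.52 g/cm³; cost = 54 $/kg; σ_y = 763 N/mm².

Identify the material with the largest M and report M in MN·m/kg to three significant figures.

GFRP laminate, M = 19.8 MN·m/kg

Screen on constraints: cost ≤ 30 $/kg; σ_y ≥ 143 MPa. Survivors: GFRP laminate, gray cast iron.
After converting to SI:
  GFRP laminate: E = 37.58 GPa, ρ = 1900 kg/m³
  gray cast iron: E = 113.0 GPa, ρ = 7090 kg/m³
  GFRP laminate: M = 19.8 MN·m/kg
  gray cast iron: M = 15.9 MN·m/kg
Highest index: GFRP laminate.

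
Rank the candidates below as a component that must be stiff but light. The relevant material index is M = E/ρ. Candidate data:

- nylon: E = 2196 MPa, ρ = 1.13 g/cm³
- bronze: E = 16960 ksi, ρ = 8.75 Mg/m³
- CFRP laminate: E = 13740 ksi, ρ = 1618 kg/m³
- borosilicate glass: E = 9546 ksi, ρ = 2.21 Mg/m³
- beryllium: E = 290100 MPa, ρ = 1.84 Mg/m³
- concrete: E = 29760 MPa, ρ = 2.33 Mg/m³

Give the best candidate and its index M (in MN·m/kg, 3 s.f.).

After converting to SI:
  nylon: E = 2.196 GPa, ρ = 1130 kg/m³
  bronze: E = 116.9 GPa, ρ = 8750 kg/m³
  CFRP laminate: E = 94.73 GPa, ρ = 1618 kg/m³
  borosilicate glass: E = 65.82 GPa, ρ = 2210 kg/m³
  beryllium: E = 290.1 GPa, ρ = 1840 kg/m³
  concrete: E = 29.76 GPa, ρ = 2330 kg/m³
  beryllium: M = 158 MN·m/kg
  CFRP laminate: M = 58.6 MN·m/kg
  borosilicate glass: M = 29.8 MN·m/kg
  bronze: M = 13.4 MN·m/kg
  concrete: M = 12.8 MN·m/kg
  nylon: M = 1.94 MN·m/kg
The maximum is for beryllium.

beryllium, M = 158 MN·m/kg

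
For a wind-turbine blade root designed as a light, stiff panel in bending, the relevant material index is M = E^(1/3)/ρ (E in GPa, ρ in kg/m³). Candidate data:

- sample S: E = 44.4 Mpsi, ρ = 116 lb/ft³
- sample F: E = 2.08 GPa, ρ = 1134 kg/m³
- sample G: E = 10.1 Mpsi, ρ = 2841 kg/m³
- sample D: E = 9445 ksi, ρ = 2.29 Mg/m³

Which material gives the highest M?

Putting every candidate on a common basis:
  sample S: E = 306.1 GPa, ρ = 1858 kg/m³
  sample F: E = 2.080 GPa, ρ = 1134 kg/m³
  sample G: E = 69.64 GPa, ρ = 2841 kg/m³
  sample D: E = 65.12 GPa, ρ = 2290 kg/m³
  sample S: M = 3.63×10⁻³
  sample D: M = 1.76×10⁻³
  sample G: M = 1.45×10⁻³
  sample F: M = 1.13×10⁻³
The maximum is for sample S.

sample S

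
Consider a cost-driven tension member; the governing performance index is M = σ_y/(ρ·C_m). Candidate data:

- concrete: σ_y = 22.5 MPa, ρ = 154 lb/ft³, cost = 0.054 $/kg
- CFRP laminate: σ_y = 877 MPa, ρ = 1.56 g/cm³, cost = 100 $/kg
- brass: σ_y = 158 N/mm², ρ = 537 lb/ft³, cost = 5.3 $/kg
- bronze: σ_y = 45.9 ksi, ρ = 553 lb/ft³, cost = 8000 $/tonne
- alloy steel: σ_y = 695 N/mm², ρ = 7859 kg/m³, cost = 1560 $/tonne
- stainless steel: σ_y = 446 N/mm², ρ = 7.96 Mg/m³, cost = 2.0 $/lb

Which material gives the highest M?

After converting to SI:
  concrete: σ_y = 22.50 MPa, ρ = 2467 kg/m³, cost = 0.05400 $/kg
  CFRP laminate: σ_y = 877.0 MPa, ρ = 1560 kg/m³, cost = 100.0 $/kg
  brass: σ_y = 158.0 MPa, ρ = 8602 kg/m³, cost = 5.300 $/kg
  bronze: σ_y = 316.5 MPa, ρ = 8858 kg/m³, cost = 8.000 $/kg
  alloy steel: σ_y = 695.0 MPa, ρ = 7859 kg/m³, cost = 1.560 $/kg
  stainless steel: σ_y = 446.0 MPa, ρ = 7960 kg/m³, cost = 4.409 $/kg
  concrete: M = 169 kN·m per $
  alloy steel: M = 56.7 kN·m per $
  stainless steel: M = 12.7 kN·m per $
  CFRP laminate: M = 5.62 kN·m per $
  bronze: M = 4.47 kN·m per $
  brass: M = 3.47 kN·m per $
Concrete ranks first.

concrete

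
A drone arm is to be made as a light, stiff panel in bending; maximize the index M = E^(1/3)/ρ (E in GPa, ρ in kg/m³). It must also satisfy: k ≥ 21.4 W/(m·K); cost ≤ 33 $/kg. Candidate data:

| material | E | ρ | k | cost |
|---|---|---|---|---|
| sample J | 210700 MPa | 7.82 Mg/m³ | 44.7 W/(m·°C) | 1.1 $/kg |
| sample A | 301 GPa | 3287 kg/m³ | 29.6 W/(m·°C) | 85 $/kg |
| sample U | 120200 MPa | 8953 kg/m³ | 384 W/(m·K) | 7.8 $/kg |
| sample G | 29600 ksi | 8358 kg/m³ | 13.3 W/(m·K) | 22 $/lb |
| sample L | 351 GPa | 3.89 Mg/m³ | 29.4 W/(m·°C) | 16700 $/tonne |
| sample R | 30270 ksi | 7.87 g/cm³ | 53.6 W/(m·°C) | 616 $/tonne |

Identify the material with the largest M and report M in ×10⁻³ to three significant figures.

Screen on constraints: k ≥ 21.4 W/(m·K); cost ≤ 33 $/kg. Survivors: sample J, sample U, sample L, sample R.
Putting every candidate on a common basis:
  sample J: E = 210.7 GPa, ρ = 7820 kg/m³
  sample U: E = 120.2 GPa, ρ = 8953 kg/m³
  sample L: E = 351.0 GPa, ρ = 3890 kg/m³
  sample R: E = 208.7 GPa, ρ = 7870 kg/m³
  sample L: M = 1.81×10⁻³
  sample J: M = 0.761×10⁻³
  sample R: M = 0.754×10⁻³
  sample U: M = 0.551×10⁻³
The maximum is for sample L.

sample L, M = 1.81×10⁻³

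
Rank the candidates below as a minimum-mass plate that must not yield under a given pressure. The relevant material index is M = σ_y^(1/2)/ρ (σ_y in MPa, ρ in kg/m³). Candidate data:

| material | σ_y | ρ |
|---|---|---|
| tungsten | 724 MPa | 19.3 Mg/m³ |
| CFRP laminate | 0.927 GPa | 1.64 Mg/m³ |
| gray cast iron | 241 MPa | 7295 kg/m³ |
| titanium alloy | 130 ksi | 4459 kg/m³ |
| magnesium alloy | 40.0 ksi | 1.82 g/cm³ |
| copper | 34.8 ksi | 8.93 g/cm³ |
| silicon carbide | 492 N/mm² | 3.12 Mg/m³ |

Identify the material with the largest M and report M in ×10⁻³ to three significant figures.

After converting to SI:
  tungsten: σ_y = 724.0 MPa, ρ = 19300 kg/m³
  CFRP laminate: σ_y = 927.0 MPa, ρ = 1640 kg/m³
  gray cast iron: σ_y = 241.0 MPa, ρ = 7295 kg/m³
  titanium alloy: σ_y = 896.3 MPa, ρ = 4459 kg/m³
  magnesium alloy: σ_y = 275.8 MPa, ρ = 1820 kg/m³
  copper: σ_y = 239.9 MPa, ρ = 8930 kg/m³
  silicon carbide: σ_y = 492.0 MPa, ρ = 3120 kg/m³
  CFRP laminate: M = 18.6×10⁻³
  magnesium alloy: M = 9.12×10⁻³
  silicon carbide: M = 7.11×10⁻³
  titanium alloy: M = 6.71×10⁻³
  gray cast iron: M = 2.13×10⁻³
  copper: M = 1.73×10⁻³
  tungsten: M = 1.39×10⁻³
The maximum is for CFRP laminate.

CFRP laminate, M = 18.6×10⁻³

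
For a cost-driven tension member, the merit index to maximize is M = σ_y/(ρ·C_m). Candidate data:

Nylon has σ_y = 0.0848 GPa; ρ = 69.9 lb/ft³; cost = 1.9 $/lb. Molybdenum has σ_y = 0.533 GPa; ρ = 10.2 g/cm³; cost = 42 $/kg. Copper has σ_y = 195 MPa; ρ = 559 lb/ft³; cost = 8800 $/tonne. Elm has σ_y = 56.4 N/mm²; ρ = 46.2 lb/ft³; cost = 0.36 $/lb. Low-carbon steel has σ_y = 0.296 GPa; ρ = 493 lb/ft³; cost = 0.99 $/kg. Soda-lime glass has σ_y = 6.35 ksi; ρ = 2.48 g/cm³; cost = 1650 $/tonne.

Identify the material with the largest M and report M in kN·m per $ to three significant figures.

Convert each candidate to consistent units, then evaluate M:
  nylon: σ_y = 84.80 MPa, ρ = 1120 kg/m³, cost = 4.189 $/kg
  molybdenum: σ_y = 533.0 MPa, ρ = 10200 kg/m³, cost = 42.00 $/kg
  copper: σ_y = 195.0 MPa, ρ = 8954 kg/m³, cost = 8.800 $/kg
  elm: σ_y = 56.40 MPa, ρ = 740.1 kg/m³, cost = 0.7937 $/kg
  low-carbon steel: σ_y = 296.0 MPa, ρ = 7897 kg/m³, cost = 0.9900 $/kg
  soda-lime glass: σ_y = 43.78 MPa, ρ = 2480 kg/m³, cost = 1.650 $/kg
  elm: M = 96.0 kN·m per $
  low-carbon steel: M = 37.9 kN·m per $
  nylon: M = 18.1 kN·m per $
  soda-lime glass: M = 10.7 kN·m per $
  copper: M = 2.47 kN·m per $
  molybdenum: M = 1.24 kN·m per $
Elm ranks first.

elm, M = 96.0 kN·m per $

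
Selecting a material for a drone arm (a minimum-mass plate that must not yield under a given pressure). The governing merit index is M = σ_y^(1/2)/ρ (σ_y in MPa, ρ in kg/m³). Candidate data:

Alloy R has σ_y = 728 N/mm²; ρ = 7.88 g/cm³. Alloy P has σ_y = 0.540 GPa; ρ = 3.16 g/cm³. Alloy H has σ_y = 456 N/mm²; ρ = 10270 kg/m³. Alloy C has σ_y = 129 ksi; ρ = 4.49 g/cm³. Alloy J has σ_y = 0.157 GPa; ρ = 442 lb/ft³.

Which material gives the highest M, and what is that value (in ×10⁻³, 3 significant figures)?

In SI units:
  alloy R: σ_y = 728.0 MPa, ρ = 7880 kg/m³
  alloy P: σ_y = 540.0 MPa, ρ = 3160 kg/m³
  alloy H: σ_y = 456.0 MPa, ρ = 10270 kg/m³
  alloy C: σ_y = 889.4 MPa, ρ = 4490 kg/m³
  alloy J: σ_y = 157.0 MPa, ρ = 7080 kg/m³
  alloy P: M = 7.35×10⁻³
  alloy C: M = 6.64×10⁻³
  alloy R: M = 3.42×10⁻³
  alloy H: M = 2.08×10⁻³
  alloy J: M = 1.77×10⁻³
Highest index: alloy P.

alloy P, M = 7.35×10⁻³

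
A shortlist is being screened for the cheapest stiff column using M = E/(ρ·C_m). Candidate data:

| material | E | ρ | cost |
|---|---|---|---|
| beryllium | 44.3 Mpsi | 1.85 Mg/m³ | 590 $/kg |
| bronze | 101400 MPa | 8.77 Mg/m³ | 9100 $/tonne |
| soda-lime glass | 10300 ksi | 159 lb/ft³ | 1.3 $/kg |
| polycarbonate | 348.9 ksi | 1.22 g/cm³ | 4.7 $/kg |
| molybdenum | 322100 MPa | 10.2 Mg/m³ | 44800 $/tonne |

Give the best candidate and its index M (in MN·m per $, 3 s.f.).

In SI units:
  beryllium: E = 305.4 GPa, ρ = 1850 kg/m³, cost = 590.0 $/kg
  bronze: E = 101.4 GPa, ρ = 8770 kg/m³, cost = 9.100 $/kg
  soda-lime glass: E = 71.02 GPa, ρ = 2547 kg/m³, cost = 1.300 $/kg
  polycarbonate: E = 2.406 GPa, ρ = 1220 kg/m³, cost = 4.700 $/kg
  molybdenum: E = 322.1 GPa, ρ = 10200 kg/m³, cost = 44.80 $/kg
  soda-lime glass: M = 21.4 MN·m per $
  bronze: M = 1.27 MN·m per $
  molybdenum: M = 0.705 MN·m per $
  polycarbonate: M = 0.420 MN·m per $
  beryllium: M = 0.280 MN·m per $
The maximum is for soda-lime glass.

soda-lime glass, M = 21.4 MN·m per $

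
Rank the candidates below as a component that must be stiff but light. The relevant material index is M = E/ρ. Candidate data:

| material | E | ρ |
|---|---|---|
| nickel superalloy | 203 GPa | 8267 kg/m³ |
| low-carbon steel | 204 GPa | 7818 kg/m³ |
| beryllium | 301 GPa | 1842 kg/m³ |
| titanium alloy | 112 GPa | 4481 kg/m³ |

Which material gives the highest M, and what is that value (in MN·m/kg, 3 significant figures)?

beryllium, M = 163 MN·m/kg

Evaluate M for each candidate:
  beryllium: M = 163 MN·m/kg
  low-carbon steel: M = 26.1 MN·m/kg
  titanium alloy: M = 25.0 MN·m/kg
  nickel superalloy: M = 24.6 MN·m/kg
Highest index: beryllium.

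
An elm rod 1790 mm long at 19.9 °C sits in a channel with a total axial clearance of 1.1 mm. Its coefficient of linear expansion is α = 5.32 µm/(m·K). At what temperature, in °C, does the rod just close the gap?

135 °C

α·L₀·ΔT = 1.1 mm ⇒ ΔT = 1.1 / (5.32×10⁻⁶ × 1790.0) = 115.5 K.
T = 19.9 + 115.5 = 135.4 °C.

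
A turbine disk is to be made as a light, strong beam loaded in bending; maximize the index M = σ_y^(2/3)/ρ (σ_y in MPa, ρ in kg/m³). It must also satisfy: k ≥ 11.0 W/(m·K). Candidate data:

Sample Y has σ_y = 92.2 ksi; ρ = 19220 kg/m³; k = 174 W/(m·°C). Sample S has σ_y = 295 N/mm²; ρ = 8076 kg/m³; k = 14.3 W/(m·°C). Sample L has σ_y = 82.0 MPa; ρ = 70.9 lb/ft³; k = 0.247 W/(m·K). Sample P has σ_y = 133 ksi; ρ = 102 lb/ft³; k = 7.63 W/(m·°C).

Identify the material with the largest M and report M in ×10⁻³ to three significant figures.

Screen on constraints: k ≥ 11.0 W/(m·K). Survivors: sample Y, sample S.
Putting every candidate on a common basis:
  sample Y: σ_y = 635.7 MPa, ρ = 19220 kg/m³
  sample S: σ_y = 295.0 MPa, ρ = 8076 kg/m³
  sample S: M = 5.49×10⁻³
  sample Y: M = 3.85×10⁻³
Highest index: sample S.

sample S, M = 5.49×10⁻³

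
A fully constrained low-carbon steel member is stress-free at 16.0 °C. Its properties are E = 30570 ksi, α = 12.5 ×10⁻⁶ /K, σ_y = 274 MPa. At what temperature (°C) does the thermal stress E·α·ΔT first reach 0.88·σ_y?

108 °C

E = 30570 ksi = 210.8 GPa.
E·α·ΔT = 241.1 MPa ⇒ ΔT = 241.1 / (210.8×10³ × 12.5×10⁻⁶) = 91.52 K.
T = 16.0 + 91.52 = 107.5 °C.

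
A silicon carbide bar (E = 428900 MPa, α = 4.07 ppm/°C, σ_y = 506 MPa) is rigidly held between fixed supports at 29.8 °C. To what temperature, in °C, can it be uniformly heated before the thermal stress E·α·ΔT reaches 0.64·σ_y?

215 °C

E = 428900 MPa = 428.9 GPa.
E·α·ΔT = 323.8 MPa ⇒ ΔT = 323.8 / (428.9×10³ × 4.07×10⁻⁶) = 185.5 K.
T = 29.8 + 185.5 = 215.3 °C.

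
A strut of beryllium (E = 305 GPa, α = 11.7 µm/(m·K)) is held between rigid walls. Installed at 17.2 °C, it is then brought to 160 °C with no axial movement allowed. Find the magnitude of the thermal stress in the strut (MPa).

ΔT = 142.8 K. Constrained thermal stress σ = E·α·ΔT = 305.0×10³ MPa × 11.7×10⁻⁶ × 142.8 = 510 MPa (compressive).

510 MPa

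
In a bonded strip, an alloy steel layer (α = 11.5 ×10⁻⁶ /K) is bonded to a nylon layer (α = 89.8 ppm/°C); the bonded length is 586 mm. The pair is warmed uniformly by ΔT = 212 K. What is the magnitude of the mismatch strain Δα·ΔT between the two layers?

0.0166

Δα = |11.5 − 89.8|×10⁻⁶/K = 78.3×10⁻⁶/K.
Mismatch strain = Δα·ΔT = 78.3×10⁻⁶ × 212.0 = 0.0166.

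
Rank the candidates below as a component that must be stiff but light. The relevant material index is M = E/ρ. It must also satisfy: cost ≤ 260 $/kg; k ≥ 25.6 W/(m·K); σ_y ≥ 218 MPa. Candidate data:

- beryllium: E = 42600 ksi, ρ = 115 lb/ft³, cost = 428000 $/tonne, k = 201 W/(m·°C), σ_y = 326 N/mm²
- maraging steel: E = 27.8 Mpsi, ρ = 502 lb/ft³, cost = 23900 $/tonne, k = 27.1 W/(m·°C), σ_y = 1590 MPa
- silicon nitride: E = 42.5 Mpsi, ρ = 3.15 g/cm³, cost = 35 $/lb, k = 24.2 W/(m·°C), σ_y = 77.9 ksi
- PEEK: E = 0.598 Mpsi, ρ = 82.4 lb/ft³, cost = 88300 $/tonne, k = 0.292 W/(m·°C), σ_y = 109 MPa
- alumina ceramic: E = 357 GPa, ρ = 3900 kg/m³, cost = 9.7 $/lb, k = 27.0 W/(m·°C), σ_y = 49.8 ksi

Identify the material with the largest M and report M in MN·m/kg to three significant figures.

alumina ceramic, M = 91.5 MN·m/kg

Screen on constraints: cost ≤ 260 $/kg; k ≥ 25.6 W/(m·K); σ_y ≥ 218 MPa. Survivors: maraging steel, alumina ceramic.
Convert each candidate to consistent units, then evaluate M:
  maraging steel: E = 191.7 GPa, ρ = 8041 kg/m³
  alumina ceramic: E = 357.0 GPa, ρ = 3900 kg/m³
  alumina ceramic: M = 91.5 MN·m/kg
  maraging steel: M = 23.8 MN·m/kg
Alumina ceramic has the largest M.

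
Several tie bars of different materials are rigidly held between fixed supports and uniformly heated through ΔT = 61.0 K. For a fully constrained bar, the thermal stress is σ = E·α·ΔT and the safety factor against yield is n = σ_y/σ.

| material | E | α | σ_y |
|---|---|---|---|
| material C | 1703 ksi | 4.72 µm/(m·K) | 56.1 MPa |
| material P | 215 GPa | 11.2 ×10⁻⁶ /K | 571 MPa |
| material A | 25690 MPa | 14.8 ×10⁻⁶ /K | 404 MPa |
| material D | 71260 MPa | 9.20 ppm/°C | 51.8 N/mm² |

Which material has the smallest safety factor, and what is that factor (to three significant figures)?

Converting E to GPa, α to ×10⁻⁶/K, σ_y to MPa, then σ and n for each:
  material C: E = 11.74, α = 4.72, σ_y = 56.10 → σ = 3.38 MPa, n = 16.6
  material P: E = 215.0, α = 11.2, σ_y = 571.0 → σ = 147 MPa, n = 3.89
  material A: E = 25.69, α = 14.8, σ_y = 404.0 → σ = 23.2 MPa, n = 17.4
  material D: E = 71.26, α = 9.20, σ_y = 51.80 → σ = 40.0 MPa, n = 1.30
Material D has the lowest safety factor, n = 1.30.

material D, n = 1.30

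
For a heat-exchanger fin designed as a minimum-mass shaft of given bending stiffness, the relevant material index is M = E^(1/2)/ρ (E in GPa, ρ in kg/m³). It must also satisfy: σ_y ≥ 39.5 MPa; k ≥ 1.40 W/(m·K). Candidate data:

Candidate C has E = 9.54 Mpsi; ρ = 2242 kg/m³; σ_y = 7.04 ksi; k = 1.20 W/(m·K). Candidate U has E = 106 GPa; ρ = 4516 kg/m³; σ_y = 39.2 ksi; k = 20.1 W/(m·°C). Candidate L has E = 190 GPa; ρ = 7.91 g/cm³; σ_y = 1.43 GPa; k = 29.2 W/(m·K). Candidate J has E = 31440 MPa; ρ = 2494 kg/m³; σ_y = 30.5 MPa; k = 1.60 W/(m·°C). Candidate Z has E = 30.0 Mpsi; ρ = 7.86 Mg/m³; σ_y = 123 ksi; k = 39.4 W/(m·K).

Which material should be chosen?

candidate U

Screen on constraints: σ_y ≥ 39.5 MPa; k ≥ 1.40 W/(m·K). Survivors: candidate U, candidate L, candidate Z.
Putting every candidate on a common basis:
  candidate U: E = 106.0 GPa, ρ = 4516 kg/m³
  candidate L: E = 190.0 GPa, ρ = 7910 kg/m³
  candidate Z: E = 206.8 GPa, ρ = 7860 kg/m³
  candidate U: M = 2.28×10⁻³
  candidate Z: M = 1.83×10⁻³
  candidate L: M = 1.74×10⁻³
Candidate U has the largest M.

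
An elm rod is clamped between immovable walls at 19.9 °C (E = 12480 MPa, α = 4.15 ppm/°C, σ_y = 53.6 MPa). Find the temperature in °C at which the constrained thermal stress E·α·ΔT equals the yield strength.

E = 12480 MPa = 12.48 GPa.
E·α·ΔT = 53.60 MPa ⇒ ΔT = 53.60 / (12.48×10³ × 4.15×10⁻⁶) = 1035 K.
T = 19.9 + 1035 = 1055 °C.

1050 °C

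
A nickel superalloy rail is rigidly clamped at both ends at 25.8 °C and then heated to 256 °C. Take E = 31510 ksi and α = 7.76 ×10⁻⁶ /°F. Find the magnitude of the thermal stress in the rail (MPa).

699 MPa

E = 31510 ksi = 217.3 GPa.
α = 7.76×10⁻⁶/°F × 9/5 = 14.0×10⁻⁶/K.
ΔT = 230.2 K. Constrained thermal stress σ = E·α·ΔT = 217.3×10³ MPa × 14.0×10⁻⁶ × 230.2 = 699 MPa (compressive).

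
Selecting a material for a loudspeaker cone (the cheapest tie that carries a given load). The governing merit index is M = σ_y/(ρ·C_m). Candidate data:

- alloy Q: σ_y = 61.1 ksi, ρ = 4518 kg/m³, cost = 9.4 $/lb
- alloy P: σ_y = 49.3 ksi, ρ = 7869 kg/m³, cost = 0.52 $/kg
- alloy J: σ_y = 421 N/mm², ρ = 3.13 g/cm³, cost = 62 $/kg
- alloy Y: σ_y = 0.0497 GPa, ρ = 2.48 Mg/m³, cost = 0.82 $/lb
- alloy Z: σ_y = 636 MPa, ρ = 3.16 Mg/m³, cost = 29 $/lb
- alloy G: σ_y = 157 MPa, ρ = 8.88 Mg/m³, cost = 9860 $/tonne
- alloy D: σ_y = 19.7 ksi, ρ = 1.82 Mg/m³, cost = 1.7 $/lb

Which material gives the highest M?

alloy P

Putting every candidate on a common basis:
  alloy Q: σ_y = 421.3 MPa, ρ = 4518 kg/m³, cost = 20.72 $/kg
  alloy P: σ_y = 339.9 MPa, ρ = 7869 kg/m³, cost = 0.5200 $/kg
  alloy J: σ_y = 421.0 MPa, ρ = 3130 kg/m³, cost = 62.00 $/kg
  alloy Y: σ_y = 49.70 MPa, ρ = 2480 kg/m³, cost = 1.808 $/kg
  alloy Z: σ_y = 636.0 MPa, ρ = 3160 kg/m³, cost = 63.93 $/kg
  alloy G: σ_y = 157.0 MPa, ρ = 8880 kg/m³, cost = 9.860 $/kg
  alloy D: σ_y = 135.8 MPa, ρ = 1820 kg/m³, cost = 3.748 $/kg
  alloy P: M = 83.1 kN·m per $
  alloy D: M = 19.9 kN·m per $
  alloy Y: M = 11.1 kN·m per $
  alloy Q: M = 4.50 kN·m per $
  alloy Z: M = 3.15 kN·m per $
  alloy J: M = 2.17 kN·m per $
  alloy G: M = 1.79 kN·m per $
Alloy P ranks first.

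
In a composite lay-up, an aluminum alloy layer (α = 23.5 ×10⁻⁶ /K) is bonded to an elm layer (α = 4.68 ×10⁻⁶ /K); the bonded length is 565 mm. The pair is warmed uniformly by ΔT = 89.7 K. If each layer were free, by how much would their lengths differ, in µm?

Δα = |23.5 − 4.68|×10⁻⁶/K = 18.8×10⁻⁶/K.
ΔL_mismatch = Δα·L·ΔT = 18.8×10⁻⁶ × 565.0 mm × 89.7 K = 954 µm.

954 µm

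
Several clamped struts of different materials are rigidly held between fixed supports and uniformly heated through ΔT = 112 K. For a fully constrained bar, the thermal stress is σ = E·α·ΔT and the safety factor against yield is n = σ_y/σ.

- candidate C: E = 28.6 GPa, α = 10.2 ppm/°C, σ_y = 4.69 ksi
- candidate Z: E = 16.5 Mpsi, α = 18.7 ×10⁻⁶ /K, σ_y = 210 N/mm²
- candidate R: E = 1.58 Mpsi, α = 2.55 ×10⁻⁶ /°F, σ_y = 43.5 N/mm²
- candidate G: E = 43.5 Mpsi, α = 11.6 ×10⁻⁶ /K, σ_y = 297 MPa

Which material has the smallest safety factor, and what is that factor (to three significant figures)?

With everything in SI (GPa, ×10⁻⁶/K, MPa):
  candidate C: E = 28.60, α = 10.2, σ_y = 32.34 → σ = 32.7 MPa, n = 0.990
  candidate Z: E = 113.8, α = 18.7, σ_y = 210.0 → σ = 238 MPa, n = 0.881
  candidate R: E = 10.89, α = 4.59, σ_y = 43.50 → σ = 5.60 MPa, n = 7.77
  candidate G: E = 299.9, α = 11.6, σ_y = 297.0 → σ = 390 MPa, n = 0.762
The minimum is candidate G at n = 0.762.

candidate G, n = 0.762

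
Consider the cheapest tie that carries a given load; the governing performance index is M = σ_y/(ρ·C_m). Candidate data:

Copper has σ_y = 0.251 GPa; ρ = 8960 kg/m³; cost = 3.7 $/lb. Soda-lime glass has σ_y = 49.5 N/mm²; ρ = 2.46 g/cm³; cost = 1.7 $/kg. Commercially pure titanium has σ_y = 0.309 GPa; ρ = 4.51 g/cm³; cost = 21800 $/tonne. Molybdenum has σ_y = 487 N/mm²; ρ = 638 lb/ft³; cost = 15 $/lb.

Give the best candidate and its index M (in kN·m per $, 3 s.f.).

soda-lime glass, M = 11.8 kN·m per $

Putting every candidate on a common basis:
  copper: σ_y = 251.0 MPa, ρ = 8960 kg/m³, cost = 8.157 $/kg
  soda-lime glass: σ_y = 49.50 MPa, ρ = 2460 kg/m³, cost = 1.700 $/kg
  commercially pure titanium: σ_y = 309.0 MPa, ρ = 4510 kg/m³, cost = 21.80 $/kg
  molybdenum: σ_y = 487.0 MPa, ρ = 10220 kg/m³, cost = 33.07 $/kg
  soda-lime glass: M = 11.8 kN·m per $
  copper: M = 3.43 kN·m per $
  commercially pure titanium: M = 3.14 kN·m per $
  molybdenum: M = 1.44 kN·m per $
Soda-lime glass ranks first.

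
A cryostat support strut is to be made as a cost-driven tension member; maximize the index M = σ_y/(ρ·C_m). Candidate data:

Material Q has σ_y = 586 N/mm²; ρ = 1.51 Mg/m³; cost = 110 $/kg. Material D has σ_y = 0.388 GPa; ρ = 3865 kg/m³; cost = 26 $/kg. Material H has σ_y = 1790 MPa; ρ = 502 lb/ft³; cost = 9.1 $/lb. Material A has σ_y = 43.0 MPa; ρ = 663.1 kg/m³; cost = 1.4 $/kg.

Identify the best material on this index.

material A

Normalizing units and computing the index:
  material Q: σ_y = 586.0 MPa, ρ = 1510 kg/m³, cost = 110.0 $/kg
  material D: σ_y = 388.0 MPa, ρ = 3865 kg/m³, cost = 26.00 $/kg
  material H: σ_y = 1790 MPa, ρ = 8041 kg/m³, cost = 20.06 $/kg
  material A: σ_y = 43.00 MPa, ρ = 663.1 kg/m³, cost = 1.400 $/kg
  material A: M = 46.3 kN·m per $
  material H: M = 11.1 kN·m per $
  material D: M = 3.86 kN·m per $
  material Q: M = 3.53 kN·m per $
Material A ranks first.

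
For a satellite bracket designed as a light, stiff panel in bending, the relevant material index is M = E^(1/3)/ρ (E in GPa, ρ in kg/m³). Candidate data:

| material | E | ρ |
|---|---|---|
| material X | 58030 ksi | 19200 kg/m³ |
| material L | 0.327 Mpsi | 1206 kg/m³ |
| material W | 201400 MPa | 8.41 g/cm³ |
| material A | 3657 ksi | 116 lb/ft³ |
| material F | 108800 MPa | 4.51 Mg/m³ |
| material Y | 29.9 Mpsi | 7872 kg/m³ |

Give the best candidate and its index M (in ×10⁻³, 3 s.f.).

material A, M = 1.58×10⁻³

Normalizing units and computing the index:
  material X: E = 400.1 GPa, ρ = 19200 kg/m³
  material L: E = 2.255 GPa, ρ = 1206 kg/m³
  material W: E = 201.4 GPa, ρ = 8410 kg/m³
  material A: E = 25.21 GPa, ρ = 1858 kg/m³
  material F: E = 108.8 GPa, ρ = 4510 kg/m³
  material Y: E = 206.2 GPa, ρ = 7872 kg/m³
  material A: M = 1.58×10⁻³
  material L: M = 1.09×10⁻³
  material F: M = 1.06×10⁻³
  material Y: M = 0.750×10⁻³
  material W: M = 0.697×10⁻³
  material X: M = 0.384×10⁻³
Material A has the largest M.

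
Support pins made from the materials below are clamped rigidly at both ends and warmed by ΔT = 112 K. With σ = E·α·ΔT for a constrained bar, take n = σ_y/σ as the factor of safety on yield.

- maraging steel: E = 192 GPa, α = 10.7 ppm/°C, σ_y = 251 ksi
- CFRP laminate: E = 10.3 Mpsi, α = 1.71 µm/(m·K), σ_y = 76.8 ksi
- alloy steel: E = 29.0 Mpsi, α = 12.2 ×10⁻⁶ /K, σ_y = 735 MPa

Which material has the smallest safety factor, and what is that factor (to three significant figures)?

Per material, after unit conversion:
  maraging steel: E = 192.0, α = 10.7, σ_y = 1731 → σ = 230 MPa, n = 7.52
  CFRP laminate: E = 71.02, α = 1.71, σ_y = 529.5 → σ = 13.6 MPa, n = 38.9
  alloy steel: E = 199.9, α = 12.2, σ_y = 735.0 → σ = 273 MPa, n = 2.69
Smallest n: alloy steel with n = 2.69.

alloy steel, n = 2.69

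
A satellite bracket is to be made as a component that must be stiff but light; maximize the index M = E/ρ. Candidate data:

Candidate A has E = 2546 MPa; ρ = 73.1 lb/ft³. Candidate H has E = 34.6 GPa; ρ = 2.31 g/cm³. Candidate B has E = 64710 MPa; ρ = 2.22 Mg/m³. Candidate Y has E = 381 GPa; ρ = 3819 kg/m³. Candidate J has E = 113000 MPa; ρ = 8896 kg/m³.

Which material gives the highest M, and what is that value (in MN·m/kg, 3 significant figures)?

Convert each candidate to consistent units, then evaluate M:
  candidate A: E = 2.546 GPa, ρ = 1171 kg/m³
  candidate H: E = 34.60 GPa, ρ = 2310 kg/m³
  candidate B: E = 64.71 GPa, ρ = 2220 kg/m³
  candidate Y: E = 381.0 GPa, ρ = 3819 kg/m³
  candidate J: E = 113.0 GPa, ρ = 8896 kg/m³
  candidate Y: M = 99.8 MN·m/kg
  candidate B: M = 29.1 MN·m/kg
  candidate H: M = 15.0 MN·m/kg
  candidate J: M = 12.7 MN·m/kg
  candidate A: M = 2.17 MN·m/kg
Candidate Y ranks first.

candidate Y, M = 99.8 MN·m/kg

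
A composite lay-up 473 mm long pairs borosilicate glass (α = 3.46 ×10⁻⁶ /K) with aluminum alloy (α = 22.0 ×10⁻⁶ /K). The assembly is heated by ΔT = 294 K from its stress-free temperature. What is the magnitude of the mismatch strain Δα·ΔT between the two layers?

Δα = |3.46 − 22.0|×10⁻⁶/K = 18.5×10⁻⁶/K.
Mismatch strain = Δα·ΔT = 18.5×10⁻⁶ × 294.0 = 5.45×10⁻³.

5.45×10⁻³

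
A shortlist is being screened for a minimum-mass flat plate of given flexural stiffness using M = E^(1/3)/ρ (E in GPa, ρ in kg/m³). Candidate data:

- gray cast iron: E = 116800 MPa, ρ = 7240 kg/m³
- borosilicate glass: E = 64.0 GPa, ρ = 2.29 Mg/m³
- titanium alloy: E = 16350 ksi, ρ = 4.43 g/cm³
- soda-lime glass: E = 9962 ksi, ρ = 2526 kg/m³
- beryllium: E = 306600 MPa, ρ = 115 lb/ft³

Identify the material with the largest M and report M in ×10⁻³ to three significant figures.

Putting every candidate on a common basis:
  gray cast iron: E = 116.8 GPa, ρ = 7240 kg/m³
  borosilicate glass: E = 64.00 GPa, ρ = 2290 kg/m³
  titanium alloy: E = 112.7 GPa, ρ = 4430 kg/m³
  soda-lime glass: E = 68.69 GPa, ρ = 2526 kg/m³
  beryllium: E = 306.6 GPa, ρ = 1842 kg/m³
  beryllium: M = 3.66×10⁻³
  borosilicate glass: M = 1.75×10⁻³
  soda-lime glass: M = 1.62×10⁻³
  titanium alloy: M = 1.09×10⁻³
  gray cast iron: M = 0.675×10⁻³
Beryllium ranks first.

beryllium, M = 3.66×10⁻³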